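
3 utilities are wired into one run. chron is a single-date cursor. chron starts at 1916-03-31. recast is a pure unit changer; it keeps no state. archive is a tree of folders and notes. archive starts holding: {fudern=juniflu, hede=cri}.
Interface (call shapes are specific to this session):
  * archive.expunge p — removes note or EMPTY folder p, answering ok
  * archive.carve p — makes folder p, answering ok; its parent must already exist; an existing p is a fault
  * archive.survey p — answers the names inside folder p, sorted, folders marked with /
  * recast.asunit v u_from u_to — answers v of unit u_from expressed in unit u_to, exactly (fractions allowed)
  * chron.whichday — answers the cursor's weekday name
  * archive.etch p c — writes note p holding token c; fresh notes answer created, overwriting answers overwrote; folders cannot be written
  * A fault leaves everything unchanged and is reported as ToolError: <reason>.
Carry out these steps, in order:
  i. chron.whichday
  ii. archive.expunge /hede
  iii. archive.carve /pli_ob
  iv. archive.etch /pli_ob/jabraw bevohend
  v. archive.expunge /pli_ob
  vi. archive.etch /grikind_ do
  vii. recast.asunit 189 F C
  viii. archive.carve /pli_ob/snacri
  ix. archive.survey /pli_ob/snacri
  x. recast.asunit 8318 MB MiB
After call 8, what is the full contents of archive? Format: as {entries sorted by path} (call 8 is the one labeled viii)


Answer: {fudern=juniflu, grikind_=do, pli_ob/, pli_ob/jabraw=bevohend, pli_ob/snacri/}

Derivation:
·→ chron.whichday()
·← Friday
·→ archive.expunge(/hede)
·← ok
·→ archive.carve(/pli_ob)
·← ok
·→ archive.etch(/pli_ob/jabraw, bevohend)
·← created
·→ archive.expunge(/pli_ob)
·← ToolError: not empty
·→ archive.etch(/grikind_, do)
·← created
·→ recast.asunit(189, F, C)
·← 785/9
·→ archive.carve(/pli_ob/snacri)
·← ok
·→ archive.survey(/pli_ob/snacri)
·← []
·→ recast.asunit(8318, MB, MiB)
·← 64984375/8192


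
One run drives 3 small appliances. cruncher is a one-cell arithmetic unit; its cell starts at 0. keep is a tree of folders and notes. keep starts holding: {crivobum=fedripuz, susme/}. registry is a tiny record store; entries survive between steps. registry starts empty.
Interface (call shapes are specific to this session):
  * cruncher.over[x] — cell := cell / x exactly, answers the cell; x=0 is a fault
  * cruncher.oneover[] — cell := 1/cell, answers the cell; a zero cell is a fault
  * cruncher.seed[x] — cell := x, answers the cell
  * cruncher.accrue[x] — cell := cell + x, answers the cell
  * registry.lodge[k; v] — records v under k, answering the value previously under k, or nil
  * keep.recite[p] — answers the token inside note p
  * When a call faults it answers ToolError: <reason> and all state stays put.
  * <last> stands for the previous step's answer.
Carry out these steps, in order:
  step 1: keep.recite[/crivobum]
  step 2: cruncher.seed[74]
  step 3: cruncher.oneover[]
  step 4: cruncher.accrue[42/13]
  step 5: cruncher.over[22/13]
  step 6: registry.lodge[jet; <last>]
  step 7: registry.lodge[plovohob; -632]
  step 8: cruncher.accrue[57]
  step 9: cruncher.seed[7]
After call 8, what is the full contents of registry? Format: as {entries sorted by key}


Act: keep.recite[/crivobum]
Obs: fedripuz
Act: cruncher.seed[74]
Obs: 74
Act: cruncher.oneover[]
Obs: 1/74
Act: cruncher.accrue[42/13]
Obs: 3121/962
Act: cruncher.over[22/13]
Obs: 3121/1628
Act: registry.lodge[jet; <last>]
Obs: nil
Act: registry.lodge[plovohob; -632]
Obs: nil
Act: cruncher.accrue[57]
Obs: 95917/1628
Act: cruncher.seed[7]
Obs: 7

Answer: {jet=3121/1628, plovohob=-632}


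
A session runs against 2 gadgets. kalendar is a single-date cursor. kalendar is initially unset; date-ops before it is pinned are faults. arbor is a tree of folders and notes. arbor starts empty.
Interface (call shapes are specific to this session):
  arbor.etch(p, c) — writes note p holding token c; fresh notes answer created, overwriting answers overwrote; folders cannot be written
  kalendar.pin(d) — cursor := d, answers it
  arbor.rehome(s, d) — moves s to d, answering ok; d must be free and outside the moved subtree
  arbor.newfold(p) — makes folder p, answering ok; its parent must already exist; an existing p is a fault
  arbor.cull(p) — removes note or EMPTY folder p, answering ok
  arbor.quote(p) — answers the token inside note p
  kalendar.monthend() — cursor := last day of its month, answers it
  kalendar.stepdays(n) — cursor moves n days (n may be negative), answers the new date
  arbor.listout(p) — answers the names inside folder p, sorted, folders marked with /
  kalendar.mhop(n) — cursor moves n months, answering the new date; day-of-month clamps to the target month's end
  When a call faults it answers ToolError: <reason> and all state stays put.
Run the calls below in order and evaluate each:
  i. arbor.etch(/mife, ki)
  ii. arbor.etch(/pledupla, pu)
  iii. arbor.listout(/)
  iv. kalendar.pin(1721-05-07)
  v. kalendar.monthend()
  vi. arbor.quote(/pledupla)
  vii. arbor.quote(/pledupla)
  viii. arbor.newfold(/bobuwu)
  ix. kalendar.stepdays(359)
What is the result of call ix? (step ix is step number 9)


Answer: 1722-05-25

Derivation:
% 1. arbor.etch(p=/mife, c=ki) -> created
% 2. arbor.etch(p=/pledupla, c=pu) -> created
% 3. arbor.listout(p=/) -> [mife, pledupla]
% 4. kalendar.pin(d=1721-05-07) -> 1721-05-07
% 5. kalendar.monthend() -> 1721-05-31
% 6. arbor.quote(p=/pledupla) -> pu
% 7. arbor.quote(p=/pledupla) -> pu
% 8. arbor.newfold(p=/bobuwu) -> ok
% 9. kalendar.stepdays(n=359) -> 1722-05-25


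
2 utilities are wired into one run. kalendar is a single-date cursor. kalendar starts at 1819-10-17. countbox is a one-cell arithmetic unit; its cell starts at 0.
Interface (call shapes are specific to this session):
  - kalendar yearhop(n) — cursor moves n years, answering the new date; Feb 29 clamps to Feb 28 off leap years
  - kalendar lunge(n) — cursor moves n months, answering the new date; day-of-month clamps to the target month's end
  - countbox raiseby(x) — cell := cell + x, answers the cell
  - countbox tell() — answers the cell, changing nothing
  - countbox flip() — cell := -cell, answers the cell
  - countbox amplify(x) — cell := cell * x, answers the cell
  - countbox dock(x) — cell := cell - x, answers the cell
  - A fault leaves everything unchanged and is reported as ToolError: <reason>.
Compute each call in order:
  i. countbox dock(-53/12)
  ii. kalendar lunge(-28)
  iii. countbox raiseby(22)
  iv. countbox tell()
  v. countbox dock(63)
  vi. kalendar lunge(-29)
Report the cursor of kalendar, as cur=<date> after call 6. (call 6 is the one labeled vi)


Step: countbox dock[x='-53/12']
Result: 53/12
Step: kalendar lunge[n='-28']
Result: 1817-06-17
Step: countbox raiseby[x='22']
Result: 317/12
Step: countbox tell[]
Result: 317/12
Step: countbox dock[x='63']
Result: -439/12
Step: kalendar lunge[n='-29']
Result: 1815-01-17

Answer: cur=1815-01-17


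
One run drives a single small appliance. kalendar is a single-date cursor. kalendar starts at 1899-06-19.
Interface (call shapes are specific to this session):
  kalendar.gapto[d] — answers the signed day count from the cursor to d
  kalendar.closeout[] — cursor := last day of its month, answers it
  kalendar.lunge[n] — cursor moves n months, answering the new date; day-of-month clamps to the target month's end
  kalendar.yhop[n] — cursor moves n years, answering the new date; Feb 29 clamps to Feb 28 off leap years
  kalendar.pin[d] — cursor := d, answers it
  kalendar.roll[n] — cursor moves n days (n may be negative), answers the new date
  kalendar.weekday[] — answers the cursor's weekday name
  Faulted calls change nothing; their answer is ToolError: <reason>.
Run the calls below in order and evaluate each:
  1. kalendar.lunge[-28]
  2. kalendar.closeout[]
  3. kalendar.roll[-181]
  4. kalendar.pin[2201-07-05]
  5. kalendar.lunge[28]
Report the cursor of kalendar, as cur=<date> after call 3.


$ lunge n='-28'
:: 1897-02-19
$ closeout
:: 1897-02-28
$ roll n='-181'
:: 1896-08-31
$ pin d='2201-07-05'
:: 2201-07-05
$ lunge n='28'
:: 2203-11-05

Answer: cur=1896-08-31


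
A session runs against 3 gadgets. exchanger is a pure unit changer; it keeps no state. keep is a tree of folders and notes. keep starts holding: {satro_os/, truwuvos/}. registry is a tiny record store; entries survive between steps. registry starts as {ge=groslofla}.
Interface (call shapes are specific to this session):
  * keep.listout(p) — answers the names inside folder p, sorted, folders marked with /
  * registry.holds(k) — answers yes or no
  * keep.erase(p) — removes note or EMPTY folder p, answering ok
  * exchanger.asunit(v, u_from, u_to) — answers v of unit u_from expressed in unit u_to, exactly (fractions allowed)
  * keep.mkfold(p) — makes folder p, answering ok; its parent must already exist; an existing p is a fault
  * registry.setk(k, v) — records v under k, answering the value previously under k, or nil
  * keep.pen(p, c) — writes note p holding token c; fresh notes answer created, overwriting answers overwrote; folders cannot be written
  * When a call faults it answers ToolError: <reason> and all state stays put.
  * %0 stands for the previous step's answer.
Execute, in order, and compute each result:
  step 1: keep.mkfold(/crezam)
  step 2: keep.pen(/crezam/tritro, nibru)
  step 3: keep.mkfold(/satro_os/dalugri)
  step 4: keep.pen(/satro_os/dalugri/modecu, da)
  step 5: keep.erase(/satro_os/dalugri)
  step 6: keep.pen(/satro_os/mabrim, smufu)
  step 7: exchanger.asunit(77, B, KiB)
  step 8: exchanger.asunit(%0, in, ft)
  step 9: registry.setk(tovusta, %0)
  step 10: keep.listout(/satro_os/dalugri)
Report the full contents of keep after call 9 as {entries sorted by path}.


>>> mkfold p=/crezam
  ok
>>> pen p=/crezam/tritro c=nibru
  created
>>> mkfold p=/satro_os/dalugri
  ok
>>> pen p=/satro_os/dalugri/modecu c=da
  created
>>> erase p=/satro_os/dalugri
  ToolError: not empty
>>> pen p=/satro_os/mabrim c=smufu
  created
>>> asunit v=77 u_from=B u_to=KiB
  77/1024
>>> asunit v=%0 u_from=in u_to=ft
  77/12288
>>> setk k=tovusta v=%0
  nil
>>> listout p=/satro_os/dalugri
  [modecu]

Answer: {crezam/, crezam/tritro=nibru, satro_os/, satro_os/dalugri/, satro_os/dalugri/modecu=da, satro_os/mabrim=smufu, truwuvos/}


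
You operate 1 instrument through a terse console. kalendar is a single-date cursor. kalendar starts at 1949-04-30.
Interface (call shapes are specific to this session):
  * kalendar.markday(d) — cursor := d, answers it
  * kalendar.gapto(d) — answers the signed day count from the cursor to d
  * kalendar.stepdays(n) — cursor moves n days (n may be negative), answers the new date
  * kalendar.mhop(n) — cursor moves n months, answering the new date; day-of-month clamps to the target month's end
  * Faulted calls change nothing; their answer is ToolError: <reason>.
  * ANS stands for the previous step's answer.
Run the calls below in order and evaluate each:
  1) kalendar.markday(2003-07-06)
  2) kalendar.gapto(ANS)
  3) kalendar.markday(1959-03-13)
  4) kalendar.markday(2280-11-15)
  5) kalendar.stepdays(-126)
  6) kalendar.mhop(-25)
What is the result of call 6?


Answer: 2278-06-12

Derivation:
Step: kalendar.markday[d=2003-07-06]
Result: 2003-07-06
Step: kalendar.gapto[d=ANS]
Result: 0
Step: kalendar.markday[d=1959-03-13]
Result: 1959-03-13
Step: kalendar.markday[d=2280-11-15]
Result: 2280-11-15
Step: kalendar.stepdays[n=-126]
Result: 2280-07-12
Step: kalendar.mhop[n=-25]
Result: 2278-06-12


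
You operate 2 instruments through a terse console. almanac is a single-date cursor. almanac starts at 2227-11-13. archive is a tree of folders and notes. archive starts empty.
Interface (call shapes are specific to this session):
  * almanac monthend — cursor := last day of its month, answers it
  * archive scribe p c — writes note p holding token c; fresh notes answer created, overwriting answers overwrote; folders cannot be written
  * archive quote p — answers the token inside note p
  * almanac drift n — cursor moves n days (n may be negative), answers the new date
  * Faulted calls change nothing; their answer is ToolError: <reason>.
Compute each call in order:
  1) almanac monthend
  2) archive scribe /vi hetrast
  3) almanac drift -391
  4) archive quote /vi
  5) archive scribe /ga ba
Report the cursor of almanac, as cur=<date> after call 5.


Answer: cur=2226-11-04

Derivation:
// almanac monthend() ~> 2227-11-30
// archive scribe(p: /vi, c: hetrast) ~> created
// almanac drift(n: -391) ~> 2226-11-04
// archive quote(p: /vi) ~> hetrast
// archive scribe(p: /ga, c: ba) ~> created


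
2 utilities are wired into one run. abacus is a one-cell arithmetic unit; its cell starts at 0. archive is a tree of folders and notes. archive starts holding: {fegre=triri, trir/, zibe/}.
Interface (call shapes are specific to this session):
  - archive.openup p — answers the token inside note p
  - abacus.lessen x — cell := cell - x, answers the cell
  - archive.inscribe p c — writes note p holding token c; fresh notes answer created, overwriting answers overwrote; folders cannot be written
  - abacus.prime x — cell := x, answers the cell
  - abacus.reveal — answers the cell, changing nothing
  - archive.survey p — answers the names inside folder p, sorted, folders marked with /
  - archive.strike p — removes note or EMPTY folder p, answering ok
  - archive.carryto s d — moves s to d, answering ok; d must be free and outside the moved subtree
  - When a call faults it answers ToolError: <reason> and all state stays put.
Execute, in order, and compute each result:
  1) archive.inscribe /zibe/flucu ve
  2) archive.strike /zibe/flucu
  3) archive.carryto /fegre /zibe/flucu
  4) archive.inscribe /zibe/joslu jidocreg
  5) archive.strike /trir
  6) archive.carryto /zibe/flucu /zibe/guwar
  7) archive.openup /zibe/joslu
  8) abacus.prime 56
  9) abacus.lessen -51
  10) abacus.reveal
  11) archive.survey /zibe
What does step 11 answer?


·→ archive.inscribe(p: /zibe/flucu, c: ve)
·← created
·→ archive.strike(p: /zibe/flucu)
·← ok
·→ archive.carryto(s: /fegre, d: /zibe/flucu)
·← ok
·→ archive.inscribe(p: /zibe/joslu, c: jidocreg)
·← created
·→ archive.strike(p: /trir)
·← ok
·→ archive.carryto(s: /zibe/flucu, d: /zibe/guwar)
·← ok
·→ archive.openup(p: /zibe/joslu)
·← jidocreg
·→ abacus.prime(x: 56)
·← 56
·→ abacus.lessen(x: -51)
·← 107
·→ abacus.reveal()
·← 107
·→ archive.survey(p: /zibe)
·← [guwar, joslu]

Answer: [guwar, joslu]


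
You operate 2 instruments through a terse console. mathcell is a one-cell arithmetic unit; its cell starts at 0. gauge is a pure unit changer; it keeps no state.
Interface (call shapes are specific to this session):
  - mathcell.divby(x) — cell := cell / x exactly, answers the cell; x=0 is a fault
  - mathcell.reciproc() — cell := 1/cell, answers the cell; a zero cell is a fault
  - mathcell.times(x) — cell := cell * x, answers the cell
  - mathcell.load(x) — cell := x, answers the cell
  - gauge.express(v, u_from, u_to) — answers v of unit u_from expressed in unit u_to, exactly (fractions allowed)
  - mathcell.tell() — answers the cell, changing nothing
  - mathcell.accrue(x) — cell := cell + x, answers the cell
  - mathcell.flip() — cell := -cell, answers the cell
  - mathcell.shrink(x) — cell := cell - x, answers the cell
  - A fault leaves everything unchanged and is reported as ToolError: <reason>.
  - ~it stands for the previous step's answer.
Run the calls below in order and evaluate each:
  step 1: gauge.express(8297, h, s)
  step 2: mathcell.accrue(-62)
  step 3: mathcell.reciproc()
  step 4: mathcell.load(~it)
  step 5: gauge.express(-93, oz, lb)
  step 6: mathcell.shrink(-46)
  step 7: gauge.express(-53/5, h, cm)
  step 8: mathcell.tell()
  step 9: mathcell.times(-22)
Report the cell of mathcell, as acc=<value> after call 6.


Answer: acc=2851/62

Derivation:
·→ gauge.express(v='8297', u_from='h', u_to='s')
·← 29869200
·→ mathcell.accrue(x='-62')
·← -62
·→ mathcell.reciproc()
·← -1/62
·→ mathcell.load(x='~it')
·← -1/62
·→ gauge.express(v='-93', u_from='oz', u_to='lb')
·← -93/16
·→ mathcell.shrink(x='-46')
·← 2851/62
·→ gauge.express(v='-53/5', u_from='h', u_to='cm')
·← ToolError: incompatible units
·→ mathcell.tell()
·← 2851/62
·→ mathcell.times(x='-22')
·← -31361/31


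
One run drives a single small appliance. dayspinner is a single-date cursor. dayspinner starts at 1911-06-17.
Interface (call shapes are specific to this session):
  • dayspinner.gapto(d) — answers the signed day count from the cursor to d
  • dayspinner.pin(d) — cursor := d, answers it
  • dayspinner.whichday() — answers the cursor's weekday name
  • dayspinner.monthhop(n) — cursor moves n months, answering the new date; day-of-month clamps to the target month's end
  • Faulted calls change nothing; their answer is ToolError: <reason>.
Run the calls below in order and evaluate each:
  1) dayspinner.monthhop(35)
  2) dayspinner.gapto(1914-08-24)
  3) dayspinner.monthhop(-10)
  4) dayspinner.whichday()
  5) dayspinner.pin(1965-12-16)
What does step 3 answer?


I use dayspinner.monthhop with 35, and observe 1914-05-17.
Invoking dayspinner.gapto with 1914-08-24, yielding 99.
I invoke dayspinner.monthhop with -10: 1913-07-17.
I use dayspinner.whichday, giving Thursday.
Calling dayspinner.pin with 1965-12-16, which returns 1965-12-16.

Answer: 1913-07-17


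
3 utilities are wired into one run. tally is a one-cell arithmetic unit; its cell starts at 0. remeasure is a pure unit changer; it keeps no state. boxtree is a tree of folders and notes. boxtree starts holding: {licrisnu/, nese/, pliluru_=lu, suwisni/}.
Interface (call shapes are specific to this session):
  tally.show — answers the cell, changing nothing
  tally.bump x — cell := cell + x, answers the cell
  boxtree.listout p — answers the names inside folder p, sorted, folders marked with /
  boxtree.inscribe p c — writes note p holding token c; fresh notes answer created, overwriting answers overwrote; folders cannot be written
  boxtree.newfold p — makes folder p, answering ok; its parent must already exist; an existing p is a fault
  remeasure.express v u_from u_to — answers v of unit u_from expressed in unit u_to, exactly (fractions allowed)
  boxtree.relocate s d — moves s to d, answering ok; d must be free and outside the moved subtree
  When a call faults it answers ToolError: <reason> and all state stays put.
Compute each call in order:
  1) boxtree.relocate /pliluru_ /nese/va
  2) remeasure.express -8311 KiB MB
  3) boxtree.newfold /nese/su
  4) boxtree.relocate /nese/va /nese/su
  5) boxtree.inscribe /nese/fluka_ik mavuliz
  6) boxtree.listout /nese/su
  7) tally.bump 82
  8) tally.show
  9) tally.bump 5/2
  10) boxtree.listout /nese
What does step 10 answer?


Answer: [fluka_ik, su/, va]

Derivation:
Using boxtree.relocate passing s→/pliluru_, d→/nese/va, which returns ok.
Next I call remeasure.express passing v→-8311, u_from→KiB, u_to→MB, and see -132976/15625.
Invoking boxtree.newfold passing p→/nese/su: ok.
Next I call boxtree.relocate passing s→/nese/va, d→/nese/su, which returns ToolError: exists.
Now I run boxtree.inscribe passing p→/nese/fluka_ik, c→mavuliz, and see created.
Now I run boxtree.listout passing p→/nese/su, and get [].
I invoke tally.bump passing x→82, and get 82.
I invoke tally.show(): 82.
I try tally.bump passing x→5/2, and observe 169/2.
I invoke boxtree.listout passing p→/nese, and see [fluka_ik, su/, va].


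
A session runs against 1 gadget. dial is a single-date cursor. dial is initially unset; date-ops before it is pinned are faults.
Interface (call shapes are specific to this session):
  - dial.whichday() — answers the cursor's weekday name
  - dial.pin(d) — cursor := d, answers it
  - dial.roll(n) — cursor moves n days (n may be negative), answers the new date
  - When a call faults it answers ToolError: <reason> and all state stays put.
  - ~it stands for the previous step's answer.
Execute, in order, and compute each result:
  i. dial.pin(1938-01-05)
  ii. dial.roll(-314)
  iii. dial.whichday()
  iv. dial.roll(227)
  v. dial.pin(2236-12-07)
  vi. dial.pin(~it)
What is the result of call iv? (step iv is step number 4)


~$ dial.pin 1938-01-05
= 1938-01-05
~$ dial.roll -314
= 1937-02-25
~$ dial.whichday
= Thursday
~$ dial.roll 227
= 1937-10-10
~$ dial.pin 2236-12-07
= 2236-12-07
~$ dial.pin ~it
= 2236-12-07

Answer: 1937-10-10


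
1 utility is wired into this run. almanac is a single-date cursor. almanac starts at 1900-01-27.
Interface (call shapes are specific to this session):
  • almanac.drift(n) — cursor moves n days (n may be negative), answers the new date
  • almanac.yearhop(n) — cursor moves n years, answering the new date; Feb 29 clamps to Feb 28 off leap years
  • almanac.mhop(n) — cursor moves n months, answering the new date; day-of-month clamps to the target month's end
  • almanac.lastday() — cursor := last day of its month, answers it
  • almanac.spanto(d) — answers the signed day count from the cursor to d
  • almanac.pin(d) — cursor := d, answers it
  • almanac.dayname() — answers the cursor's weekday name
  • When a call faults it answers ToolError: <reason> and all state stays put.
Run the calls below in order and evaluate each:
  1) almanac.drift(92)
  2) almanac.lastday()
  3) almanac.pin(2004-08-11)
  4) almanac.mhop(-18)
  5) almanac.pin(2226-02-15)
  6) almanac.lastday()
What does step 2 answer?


# almanac.drift(n: 92) : 1900-04-29
# almanac.lastday() : 1900-04-30
# almanac.pin(d: 2004-08-11) : 2004-08-11
# almanac.mhop(n: -18) : 2003-02-11
# almanac.pin(d: 2226-02-15) : 2226-02-15
# almanac.lastday() : 2226-02-28

Answer: 1900-04-30


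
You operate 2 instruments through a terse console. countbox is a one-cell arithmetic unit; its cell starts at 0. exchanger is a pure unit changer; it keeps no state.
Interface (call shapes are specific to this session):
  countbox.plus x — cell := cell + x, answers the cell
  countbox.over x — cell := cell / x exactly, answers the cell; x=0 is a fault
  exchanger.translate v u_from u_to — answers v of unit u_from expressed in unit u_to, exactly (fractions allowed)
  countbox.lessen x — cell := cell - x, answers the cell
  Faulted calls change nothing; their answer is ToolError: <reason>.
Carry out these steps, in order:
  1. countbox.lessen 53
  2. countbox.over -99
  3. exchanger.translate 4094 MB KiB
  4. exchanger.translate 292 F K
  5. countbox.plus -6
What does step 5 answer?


Answer: -541/99

Derivation:
% countbox.lessen x: 53
:: -53
% countbox.over x: -99
:: 53/99
% exchanger.translate v: 4094 u_from: MB u_to: KiB
:: 31984375/8
% exchanger.translate v: 292 u_from: F u_to: K
:: 75167/180
% countbox.plus x: -6
:: -541/99


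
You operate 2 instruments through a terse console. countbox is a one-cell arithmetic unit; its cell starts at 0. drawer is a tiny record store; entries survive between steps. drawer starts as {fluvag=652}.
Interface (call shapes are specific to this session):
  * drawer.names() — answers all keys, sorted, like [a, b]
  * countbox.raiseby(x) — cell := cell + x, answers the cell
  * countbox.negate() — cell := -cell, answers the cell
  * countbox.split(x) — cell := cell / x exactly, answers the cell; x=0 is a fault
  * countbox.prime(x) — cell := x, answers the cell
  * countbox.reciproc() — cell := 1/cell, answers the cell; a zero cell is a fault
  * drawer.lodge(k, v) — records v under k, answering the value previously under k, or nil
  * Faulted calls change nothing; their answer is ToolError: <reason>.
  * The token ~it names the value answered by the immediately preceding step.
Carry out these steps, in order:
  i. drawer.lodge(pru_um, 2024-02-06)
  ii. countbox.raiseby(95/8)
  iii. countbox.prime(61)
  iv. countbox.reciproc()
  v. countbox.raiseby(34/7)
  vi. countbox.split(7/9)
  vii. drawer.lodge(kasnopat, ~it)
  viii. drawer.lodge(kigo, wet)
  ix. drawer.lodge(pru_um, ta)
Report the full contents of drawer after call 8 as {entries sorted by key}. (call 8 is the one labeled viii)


Act: drawer.lodge[k=pru_um; v=2024-02-06]
Obs: nil
Act: countbox.raiseby[x=95/8]
Obs: 95/8
Act: countbox.prime[x=61]
Obs: 61
Act: countbox.reciproc[]
Obs: 1/61
Act: countbox.raiseby[x=34/7]
Obs: 2081/427
Act: countbox.split[x=7/9]
Obs: 18729/2989
Act: drawer.lodge[k=kasnopat; v=~it]
Obs: nil
Act: drawer.lodge[k=kigo; v=wet]
Obs: nil
Act: drawer.lodge[k=pru_um; v=ta]
Obs: 2024-02-06

Answer: {fluvag=652, kasnopat=18729/2989, kigo=wet, pru_um=2024-02-06}


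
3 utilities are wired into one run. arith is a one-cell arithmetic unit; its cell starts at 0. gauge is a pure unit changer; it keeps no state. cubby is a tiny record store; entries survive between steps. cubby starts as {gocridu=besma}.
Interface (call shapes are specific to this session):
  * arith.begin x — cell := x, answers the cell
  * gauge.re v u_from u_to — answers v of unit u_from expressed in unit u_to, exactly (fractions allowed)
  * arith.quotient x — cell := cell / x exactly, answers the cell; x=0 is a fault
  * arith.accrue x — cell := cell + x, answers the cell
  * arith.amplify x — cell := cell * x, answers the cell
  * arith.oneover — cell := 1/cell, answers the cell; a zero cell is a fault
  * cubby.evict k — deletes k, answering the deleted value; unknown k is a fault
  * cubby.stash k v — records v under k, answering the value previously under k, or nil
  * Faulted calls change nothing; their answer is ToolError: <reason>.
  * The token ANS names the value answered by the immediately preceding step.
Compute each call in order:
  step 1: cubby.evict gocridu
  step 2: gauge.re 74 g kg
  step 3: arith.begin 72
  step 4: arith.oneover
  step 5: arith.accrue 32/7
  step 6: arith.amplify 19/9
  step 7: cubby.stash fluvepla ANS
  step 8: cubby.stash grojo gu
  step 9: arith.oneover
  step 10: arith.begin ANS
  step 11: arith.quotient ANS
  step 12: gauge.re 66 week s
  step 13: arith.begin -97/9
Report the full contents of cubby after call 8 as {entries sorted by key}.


Answer: {fluvepla=43909/4536, grojo=gu}

Derivation:
> evict k='gocridu'
  besma
> re v='74' u_from='g' u_to='kg'
  37/500
> begin x='72'
  72
> oneover
  1/72
> accrue x='32/7'
  2311/504
> amplify x='19/9'
  43909/4536
> stash k='fluvepla' v='ANS'
  nil
> stash k='grojo' v='gu'
  nil
> oneover
  4536/43909
> begin x='ANS'
  4536/43909
> quotient x='ANS'
  1
> re v='66' u_from='week' u_to='s'
  39916800
> begin x='-97/9'
  -97/9


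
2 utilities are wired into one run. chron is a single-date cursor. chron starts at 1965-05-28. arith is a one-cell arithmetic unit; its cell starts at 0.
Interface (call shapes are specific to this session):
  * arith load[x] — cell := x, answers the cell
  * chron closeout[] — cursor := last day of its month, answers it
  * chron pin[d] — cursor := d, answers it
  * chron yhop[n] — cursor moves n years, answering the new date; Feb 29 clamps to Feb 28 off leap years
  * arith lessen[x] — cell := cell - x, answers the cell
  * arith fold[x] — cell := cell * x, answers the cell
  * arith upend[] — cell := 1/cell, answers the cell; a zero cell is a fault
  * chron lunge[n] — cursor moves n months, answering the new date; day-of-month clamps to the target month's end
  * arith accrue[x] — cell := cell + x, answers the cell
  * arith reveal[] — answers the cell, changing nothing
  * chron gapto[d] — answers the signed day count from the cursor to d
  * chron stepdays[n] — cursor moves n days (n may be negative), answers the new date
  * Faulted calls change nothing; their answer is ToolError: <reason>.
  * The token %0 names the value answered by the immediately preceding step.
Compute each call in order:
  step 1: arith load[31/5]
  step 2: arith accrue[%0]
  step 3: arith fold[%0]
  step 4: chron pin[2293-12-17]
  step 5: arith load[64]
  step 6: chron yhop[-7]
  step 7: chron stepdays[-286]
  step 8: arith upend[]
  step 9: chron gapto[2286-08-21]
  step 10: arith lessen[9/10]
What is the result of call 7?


Answer: 2286-03-06

Derivation:
>>> arith load x='31/5'
= 31/5
>>> arith accrue x='%0'
= 62/5
>>> arith fold x='%0'
= 3844/25
>>> chron pin d='2293-12-17'
= 2293-12-17
>>> arith load x='64'
= 64
>>> chron yhop n='-7'
= 2286-12-17
>>> chron stepdays n='-286'
= 2286-03-06
>>> arith upend
= 1/64
>>> chron gapto d='2286-08-21'
= 168
>>> arith lessen x='9/10'
= -283/320


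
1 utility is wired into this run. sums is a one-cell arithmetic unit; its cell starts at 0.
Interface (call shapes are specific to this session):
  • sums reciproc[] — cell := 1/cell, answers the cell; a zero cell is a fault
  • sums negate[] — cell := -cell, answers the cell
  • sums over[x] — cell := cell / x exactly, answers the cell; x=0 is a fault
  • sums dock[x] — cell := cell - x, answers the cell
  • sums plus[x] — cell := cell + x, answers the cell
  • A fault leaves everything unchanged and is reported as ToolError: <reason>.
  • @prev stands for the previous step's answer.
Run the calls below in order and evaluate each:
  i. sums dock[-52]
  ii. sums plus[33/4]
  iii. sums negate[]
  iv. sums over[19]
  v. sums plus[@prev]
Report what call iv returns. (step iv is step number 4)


Next I call sums dock(x: -52), giving 52.
Invoking sums plus(x: 33/4), which returns 241/4.
Now I run sums negate(), yielding -241/4.
I invoke sums over(x: 19), and get -241/76.
Invoking sums plus(x: @prev), yielding -241/38.

Answer: -241/76


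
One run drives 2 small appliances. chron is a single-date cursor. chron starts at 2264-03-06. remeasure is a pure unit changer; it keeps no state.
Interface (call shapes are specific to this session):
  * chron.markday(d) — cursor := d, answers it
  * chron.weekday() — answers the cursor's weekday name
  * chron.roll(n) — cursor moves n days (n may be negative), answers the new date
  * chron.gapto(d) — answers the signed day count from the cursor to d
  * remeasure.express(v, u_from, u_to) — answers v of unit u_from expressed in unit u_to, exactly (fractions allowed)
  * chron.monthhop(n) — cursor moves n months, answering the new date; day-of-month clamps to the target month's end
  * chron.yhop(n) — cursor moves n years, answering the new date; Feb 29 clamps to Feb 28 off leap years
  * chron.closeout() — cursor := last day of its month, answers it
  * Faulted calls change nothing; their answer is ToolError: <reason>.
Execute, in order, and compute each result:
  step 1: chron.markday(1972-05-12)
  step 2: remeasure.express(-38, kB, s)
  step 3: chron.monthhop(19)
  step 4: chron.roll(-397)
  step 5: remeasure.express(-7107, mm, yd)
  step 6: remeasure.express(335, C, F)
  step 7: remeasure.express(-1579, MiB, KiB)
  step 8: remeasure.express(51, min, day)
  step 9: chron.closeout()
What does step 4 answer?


Answer: 1972-11-10

Derivation:
·→ chron.markday(d=1972-05-12)
·← 1972-05-12
·→ remeasure.express(v=-38, u_from=kB, u_to=s)
·← ToolError: incompatible units
·→ chron.monthhop(n=19)
·← 1973-12-12
·→ chron.roll(n=-397)
·← 1972-11-10
·→ remeasure.express(v=-7107, u_from=mm, u_to=yd)
·← -11845/1524
·→ remeasure.express(v=335, u_from=C, u_to=F)
·← 635
·→ remeasure.express(v=-1579, u_from=MiB, u_to=KiB)
·← -1616896
·→ remeasure.express(v=51, u_from=min, u_to=day)
·← 17/480
·→ chron.closeout()
·← 1972-11-30


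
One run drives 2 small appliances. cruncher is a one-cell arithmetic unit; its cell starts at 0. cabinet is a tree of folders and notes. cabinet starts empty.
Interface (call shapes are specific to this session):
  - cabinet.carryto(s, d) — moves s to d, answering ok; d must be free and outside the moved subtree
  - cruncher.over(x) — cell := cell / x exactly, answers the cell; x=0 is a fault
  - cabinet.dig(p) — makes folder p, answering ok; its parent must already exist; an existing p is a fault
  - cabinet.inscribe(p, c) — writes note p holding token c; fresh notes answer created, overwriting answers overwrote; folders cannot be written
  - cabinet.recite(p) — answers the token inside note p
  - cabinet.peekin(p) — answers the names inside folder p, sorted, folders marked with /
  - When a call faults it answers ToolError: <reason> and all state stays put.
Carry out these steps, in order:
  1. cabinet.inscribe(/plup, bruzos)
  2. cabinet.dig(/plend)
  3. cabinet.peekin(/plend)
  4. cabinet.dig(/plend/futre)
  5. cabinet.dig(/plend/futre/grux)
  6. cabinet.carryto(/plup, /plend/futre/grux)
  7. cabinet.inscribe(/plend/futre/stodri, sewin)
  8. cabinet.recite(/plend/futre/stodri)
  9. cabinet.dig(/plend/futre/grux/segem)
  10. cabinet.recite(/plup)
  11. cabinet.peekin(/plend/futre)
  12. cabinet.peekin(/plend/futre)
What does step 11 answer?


% inscribe p: /plup c: bruzos
  created
% dig p: /plend
  ok
% peekin p: /plend
  []
% dig p: /plend/futre
  ok
% dig p: /plend/futre/grux
  ok
% carryto s: /plup d: /plend/futre/grux
  ToolError: exists
% inscribe p: /plend/futre/stodri c: sewin
  created
% recite p: /plend/futre/stodri
  sewin
% dig p: /plend/futre/grux/segem
  ok
% recite p: /plup
  bruzos
% peekin p: /plend/futre
  [grux/, stodri]
% peekin p: /plend/futre
  [grux/, stodri]

Answer: [grux/, stodri]


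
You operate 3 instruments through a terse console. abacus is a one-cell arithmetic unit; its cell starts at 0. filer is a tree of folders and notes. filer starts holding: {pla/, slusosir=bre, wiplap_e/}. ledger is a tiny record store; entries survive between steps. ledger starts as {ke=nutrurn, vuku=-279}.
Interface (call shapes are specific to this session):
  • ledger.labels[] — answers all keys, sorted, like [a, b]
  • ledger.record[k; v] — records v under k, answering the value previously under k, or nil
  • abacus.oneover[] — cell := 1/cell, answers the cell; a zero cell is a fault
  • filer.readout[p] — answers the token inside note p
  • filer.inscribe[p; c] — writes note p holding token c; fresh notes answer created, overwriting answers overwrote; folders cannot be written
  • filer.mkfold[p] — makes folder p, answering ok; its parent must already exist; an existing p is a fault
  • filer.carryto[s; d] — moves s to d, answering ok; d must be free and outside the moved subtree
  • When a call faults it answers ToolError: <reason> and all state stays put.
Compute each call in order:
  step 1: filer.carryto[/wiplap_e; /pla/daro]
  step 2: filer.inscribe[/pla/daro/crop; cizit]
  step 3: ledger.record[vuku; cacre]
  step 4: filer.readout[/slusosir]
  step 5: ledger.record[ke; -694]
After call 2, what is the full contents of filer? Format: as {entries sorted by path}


> filer.carryto s='/wiplap_e' d='/pla/daro'
[out] ok
> filer.inscribe p='/pla/daro/crop' c='cizit'
[out] created
> ledger.record k='vuku' v='cacre'
[out] -279
> filer.readout p='/slusosir'
[out] bre
> ledger.record k='ke' v='-694'
[out] nutrurn

Answer: {pla/, pla/daro/, pla/daro/crop=cizit, slusosir=bre}


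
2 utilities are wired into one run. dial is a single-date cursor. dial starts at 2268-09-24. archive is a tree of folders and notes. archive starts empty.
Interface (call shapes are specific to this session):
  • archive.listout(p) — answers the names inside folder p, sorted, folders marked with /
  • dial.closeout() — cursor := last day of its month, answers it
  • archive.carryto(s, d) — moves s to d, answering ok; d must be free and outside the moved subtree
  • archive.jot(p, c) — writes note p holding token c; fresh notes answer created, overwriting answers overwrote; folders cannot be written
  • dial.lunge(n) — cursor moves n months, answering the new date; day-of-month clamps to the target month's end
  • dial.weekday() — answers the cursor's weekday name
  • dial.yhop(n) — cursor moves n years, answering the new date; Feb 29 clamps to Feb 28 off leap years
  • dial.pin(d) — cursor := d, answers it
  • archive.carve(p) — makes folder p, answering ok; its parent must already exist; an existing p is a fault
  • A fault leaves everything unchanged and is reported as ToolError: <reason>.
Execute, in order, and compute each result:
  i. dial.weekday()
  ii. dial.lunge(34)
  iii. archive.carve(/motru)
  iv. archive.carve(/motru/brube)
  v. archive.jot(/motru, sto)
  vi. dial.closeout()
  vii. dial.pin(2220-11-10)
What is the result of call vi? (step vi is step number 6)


Answer: 2271-07-31

Derivation:
>>> weekday
  Thursday
>>> lunge 34
  2271-07-24
>>> carve /motru
  ok
>>> carve /motru/brube
  ok
>>> jot /motru sto
  ToolError: is a directory
>>> closeout
  2271-07-31
>>> pin 2220-11-10
  2220-11-10


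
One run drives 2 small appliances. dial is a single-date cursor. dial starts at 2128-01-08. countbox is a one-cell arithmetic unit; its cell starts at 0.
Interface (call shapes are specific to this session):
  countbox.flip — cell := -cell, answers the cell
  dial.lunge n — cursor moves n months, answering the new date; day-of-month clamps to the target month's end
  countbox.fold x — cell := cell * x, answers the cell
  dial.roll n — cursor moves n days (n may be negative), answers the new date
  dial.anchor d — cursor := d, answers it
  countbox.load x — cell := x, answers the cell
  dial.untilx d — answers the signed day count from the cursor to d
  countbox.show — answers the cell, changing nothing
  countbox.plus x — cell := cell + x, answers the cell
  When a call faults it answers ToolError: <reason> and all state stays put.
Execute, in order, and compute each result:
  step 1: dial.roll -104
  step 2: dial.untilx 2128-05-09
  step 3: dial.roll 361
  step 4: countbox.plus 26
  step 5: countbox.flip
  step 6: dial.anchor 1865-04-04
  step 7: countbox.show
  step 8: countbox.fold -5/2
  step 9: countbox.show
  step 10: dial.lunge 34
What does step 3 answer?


Answer: 2128-09-21

Derivation:
> dial.roll -104
:: 2127-09-26
> dial.untilx 2128-05-09
:: 226
> dial.roll 361
:: 2128-09-21
> countbox.plus 26
:: 26
> countbox.flip
:: -26
> dial.anchor 1865-04-04
:: 1865-04-04
> countbox.show
:: -26
> countbox.fold -5/2
:: 65
> countbox.show
:: 65
> dial.lunge 34
:: 1868-02-04


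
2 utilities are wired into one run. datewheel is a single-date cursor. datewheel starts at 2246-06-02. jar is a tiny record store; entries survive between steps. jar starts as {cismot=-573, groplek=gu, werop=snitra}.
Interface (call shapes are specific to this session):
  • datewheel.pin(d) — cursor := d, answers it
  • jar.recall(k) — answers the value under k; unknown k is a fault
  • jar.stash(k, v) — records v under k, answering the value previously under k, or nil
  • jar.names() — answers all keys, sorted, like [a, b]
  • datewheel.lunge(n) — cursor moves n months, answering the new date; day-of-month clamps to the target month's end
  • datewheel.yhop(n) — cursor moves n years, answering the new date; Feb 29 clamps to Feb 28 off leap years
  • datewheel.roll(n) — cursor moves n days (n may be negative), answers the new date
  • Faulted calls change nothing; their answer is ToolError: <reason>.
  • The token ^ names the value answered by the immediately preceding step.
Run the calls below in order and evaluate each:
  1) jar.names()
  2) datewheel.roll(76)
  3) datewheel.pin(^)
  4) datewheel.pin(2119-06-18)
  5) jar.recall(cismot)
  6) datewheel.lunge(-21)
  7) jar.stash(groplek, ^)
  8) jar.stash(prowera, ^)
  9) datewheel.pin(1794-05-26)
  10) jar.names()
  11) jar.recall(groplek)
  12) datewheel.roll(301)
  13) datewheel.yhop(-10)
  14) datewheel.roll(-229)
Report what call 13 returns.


==> jar.names()
<== [cismot, groplek, werop]
==> datewheel.roll(n: 76)
<== 2246-08-17
==> datewheel.pin(d: ^)
<== 2246-08-17
==> datewheel.pin(d: 2119-06-18)
<== 2119-06-18
==> jar.recall(k: cismot)
<== -573
==> datewheel.lunge(n: -21)
<== 2117-09-18
==> jar.stash(k: groplek, v: ^)
<== gu
==> jar.stash(k: prowera, v: ^)
<== nil
==> datewheel.pin(d: 1794-05-26)
<== 1794-05-26
==> jar.names()
<== [cismot, groplek, prowera, werop]
==> jar.recall(k: groplek)
<== 2117-09-18
==> datewheel.roll(n: 301)
<== 1795-03-23
==> datewheel.yhop(n: -10)
<== 1785-03-23
==> datewheel.roll(n: -229)
<== 1784-08-06

Answer: 1785-03-23
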